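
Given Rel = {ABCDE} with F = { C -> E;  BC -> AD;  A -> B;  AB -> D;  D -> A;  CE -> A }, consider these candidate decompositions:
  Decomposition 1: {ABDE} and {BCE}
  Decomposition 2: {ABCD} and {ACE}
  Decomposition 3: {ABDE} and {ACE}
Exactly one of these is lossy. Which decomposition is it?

Decomposition 1: common = {BE}, closure = {BE} → lossy.
Decomposition 2: common = {AC}, closure = {ABCDE} → lossless.
Decomposition 3: common = {AE}, closure = {ABDE} → lossless.

Decomposition 1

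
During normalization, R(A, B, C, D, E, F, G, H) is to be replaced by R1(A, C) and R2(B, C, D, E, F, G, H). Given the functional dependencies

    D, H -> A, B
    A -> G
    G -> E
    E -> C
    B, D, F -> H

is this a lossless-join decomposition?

Common attributes: R1 ∩ R2 = {C}.
No dependency enlarges {C}, so (C)⁺ = {C}.
The closure contains neither all of R1 = {A, C} nor all of R2 = {B, C, D, E, F, G, H}, so the common attributes are not a superkey of either fragment. The join is lossy.

No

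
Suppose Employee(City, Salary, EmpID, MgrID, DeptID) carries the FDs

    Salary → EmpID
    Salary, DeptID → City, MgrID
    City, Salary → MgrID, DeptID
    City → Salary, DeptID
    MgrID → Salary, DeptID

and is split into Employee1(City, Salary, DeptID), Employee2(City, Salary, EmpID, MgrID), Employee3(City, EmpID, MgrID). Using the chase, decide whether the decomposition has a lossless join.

Chase test. Columns are City, Salary, EmpID, MgrID, DeptID; row i has aⱼ where attribute j ∈ Employeei, else bᵢⱼ.
Initial tableau (one row per fragment):
  row 1: a1 a2 b13 b14 a5
  row 2: a1 a2 a3 a4 b25
  row 3: a1 b32 a3 a4 b35
Rows 1 and 2 agree on Salary; apply Salary→EmpID and equate their EmpID entries.
Rows 1 and 2 agree on City, Salary; apply City, Salary→MgrID, DeptID and equate their MgrID, DeptID entries.
Rows 1 and 3 agree on City; apply City→Salary, DeptID and equate their Salary, DeptID entries.
Row 1 is now all distinguished symbols — the join is lossless.

Yes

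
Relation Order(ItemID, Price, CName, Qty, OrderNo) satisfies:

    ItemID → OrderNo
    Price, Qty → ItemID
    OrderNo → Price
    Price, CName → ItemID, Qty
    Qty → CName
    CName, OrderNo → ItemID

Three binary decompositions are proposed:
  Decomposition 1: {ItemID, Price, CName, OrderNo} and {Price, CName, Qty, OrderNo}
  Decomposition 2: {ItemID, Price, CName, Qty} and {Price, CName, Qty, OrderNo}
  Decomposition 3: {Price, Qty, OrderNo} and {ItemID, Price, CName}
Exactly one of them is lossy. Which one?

Decomposition 1: common = {Price, CName, OrderNo}, closure = {ItemID, Price, CName, Qty, OrderNo} → lossless.
Decomposition 2: common = {Price, CName, Qty}, closure = {ItemID, Price, CName, Qty, OrderNo} → lossless.
Decomposition 3: common = {Price}, closure = {Price} → lossy.

Decomposition 3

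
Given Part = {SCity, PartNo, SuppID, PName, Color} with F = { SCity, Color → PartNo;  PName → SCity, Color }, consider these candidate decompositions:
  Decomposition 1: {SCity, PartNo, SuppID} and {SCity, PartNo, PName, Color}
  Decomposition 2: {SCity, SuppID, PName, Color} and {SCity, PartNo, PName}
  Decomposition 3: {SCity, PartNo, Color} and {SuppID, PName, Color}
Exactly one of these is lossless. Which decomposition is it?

Decomposition 1: common = {SCity, PartNo}, closure = {SCity, PartNo} → lossy.
Decomposition 2: common = {SCity, PName}, closure = {SCity, PartNo, PName, Color} → lossless.
Decomposition 3: common = {Color}, closure = {Color} → lossy.

Decomposition 2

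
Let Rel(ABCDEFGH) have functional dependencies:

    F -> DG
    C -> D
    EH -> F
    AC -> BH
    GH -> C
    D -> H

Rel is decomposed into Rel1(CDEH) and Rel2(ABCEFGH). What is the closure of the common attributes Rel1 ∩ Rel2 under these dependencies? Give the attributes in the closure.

CDEFGH

Rel1 ∩ Rel2 = {CEH}.
C → D applies, adding D
EH → F applies, adding F
F → DG applies, adding G
Closure: {CDEFGH}.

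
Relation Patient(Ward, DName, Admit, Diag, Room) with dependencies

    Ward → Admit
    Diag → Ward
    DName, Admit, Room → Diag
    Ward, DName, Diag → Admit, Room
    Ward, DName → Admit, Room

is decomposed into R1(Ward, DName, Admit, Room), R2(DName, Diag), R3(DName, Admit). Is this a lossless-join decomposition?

No

Chase test. Columns are Ward, DName, Admit, Diag, Room; row i has aⱼ where attribute j ∈ Ri, else bᵢⱼ.
Initial tableau (one row per fragment):
  row 1: a1 a2 a3 b14 a5
  row 2: b21 a2 b23 a4 b25
  row 3: b31 a2 a3 b34 b35
No row becomes fully distinguished — the join is lossy.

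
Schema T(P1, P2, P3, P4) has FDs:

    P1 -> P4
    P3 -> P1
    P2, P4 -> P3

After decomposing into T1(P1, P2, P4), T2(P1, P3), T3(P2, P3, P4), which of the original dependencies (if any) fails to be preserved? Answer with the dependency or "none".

none

P1 → P4 lies within T1.
P3 → P1 lies within T2.
P2, P4 → P3 lies within T3.
Every dependency is enforceable on the fragments, so the decomposition is dependency-preserving.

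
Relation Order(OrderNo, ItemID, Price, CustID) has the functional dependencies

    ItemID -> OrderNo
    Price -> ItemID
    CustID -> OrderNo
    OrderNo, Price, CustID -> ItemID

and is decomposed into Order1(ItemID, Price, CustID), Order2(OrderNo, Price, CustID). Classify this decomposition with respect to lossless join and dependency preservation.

Lossless test: (Price, CustID)⁺ = {OrderNo, ItemID, Price, CustID}, which contains all of one fragment — lossless.
Dependency preservation: the restricted closure of {ItemID} across the fragments never reaches {OrderNo}, so ItemID → OrderNo cannot be enforced without a join — not preserved.

lossless but not dependency-preserving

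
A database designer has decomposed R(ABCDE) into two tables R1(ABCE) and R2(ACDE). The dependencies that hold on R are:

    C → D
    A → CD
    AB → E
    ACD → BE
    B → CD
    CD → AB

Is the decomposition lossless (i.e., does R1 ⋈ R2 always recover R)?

Yes

Common attributes: R1 ∩ R2 = {ACE}.
Closure of {ACE}: C → D applies, adding D; ACD → BE applies, adding B. So (ACE)⁺ = {ABCDE}.
This closure contains every attribute of R1, so R1 ∩ R2 → R1. The join is lossless.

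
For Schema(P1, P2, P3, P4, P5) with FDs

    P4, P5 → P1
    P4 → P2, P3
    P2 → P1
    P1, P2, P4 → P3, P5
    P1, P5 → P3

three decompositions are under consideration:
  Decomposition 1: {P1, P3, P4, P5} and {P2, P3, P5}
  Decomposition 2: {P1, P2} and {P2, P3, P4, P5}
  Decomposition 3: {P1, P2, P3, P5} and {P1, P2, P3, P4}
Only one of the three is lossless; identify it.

Decomposition 2

Decomposition 1: common = {P3, P5}, closure = {P3, P5} → lossy.
Decomposition 2: common = {P2}, closure = {P1, P2} → lossless.
Decomposition 3: common = {P1, P2, P3}, closure = {P1, P2, P3} → lossy.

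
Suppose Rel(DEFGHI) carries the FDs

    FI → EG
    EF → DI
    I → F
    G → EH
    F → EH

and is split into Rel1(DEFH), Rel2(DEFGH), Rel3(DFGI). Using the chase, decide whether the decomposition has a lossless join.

Chase test. Columns are DEFGHI; row i has aⱼ where attribute j ∈ Reli, else bᵢⱼ.
Initial tableau (one row per fragment):
  row 1: a1 a2 a3 b14 a5 b16
  row 2: a1 a2 a3 a4 a5 b26
  row 3: a1 b32 a3 a4 b35 a6
Rows 1 and 2 agree on EF; apply EF→DI and equate their DI entries.
Rows 2 and 3 agree on G; apply G→EH and equate their EH entries.
Rows 1 and 2 agree on FI; apply FI→EG and equate their EG entries.
Rows 1 and 3 agree on EF; apply EF→DI and equate their DI entries.
Row 1 is now all distinguished symbols — the join is lossless.

Yes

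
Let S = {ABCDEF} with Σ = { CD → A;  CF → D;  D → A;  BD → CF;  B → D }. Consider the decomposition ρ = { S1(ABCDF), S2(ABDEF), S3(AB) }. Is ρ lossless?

Yes

Chase test. Columns are ABCDEF; row i has aⱼ where attribute j ∈ Si, else bᵢⱼ.
Initial tableau (one row per fragment):
  row 1: a1 a2 a3 a4 b15 a6
  row 2: a1 a2 b23 a4 a5 a6
  row 3: a1 a2 b33 b34 b35 b36
Rows 1 and 2 agree on BD; apply BD→CF and equate their CF entries.
Rows 1 and 3 agree on B; apply B→D and equate their D entries.
Rows 1 and 3 agree on BD; apply BD→CF and equate their CF entries.
Row 2 is now all distinguished symbols — the join is lossless.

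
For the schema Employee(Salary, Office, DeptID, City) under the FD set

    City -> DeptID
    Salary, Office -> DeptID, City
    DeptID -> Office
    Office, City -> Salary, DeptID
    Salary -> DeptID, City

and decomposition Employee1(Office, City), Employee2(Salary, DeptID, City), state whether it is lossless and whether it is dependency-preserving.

lossless but not dependency-preserving

Lossless test: (City)⁺ = {Salary, Office, DeptID, City}, which contains all of one fragment — lossless.
Dependency preservation: the restricted closure of {DeptID} across the fragments never reaches {Office}, so DeptID → Office cannot be enforced without a join — not preserved.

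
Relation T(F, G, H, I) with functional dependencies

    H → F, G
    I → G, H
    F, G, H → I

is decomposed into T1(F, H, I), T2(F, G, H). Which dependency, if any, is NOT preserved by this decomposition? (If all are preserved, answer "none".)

none

H → F, G lies within T2.
I → G, H: restricted closure across fragments reaches G, H.
F, G, H → I: restricted closure across fragments reaches I.
Every dependency is enforceable on the fragments, so the decomposition is dependency-preserving.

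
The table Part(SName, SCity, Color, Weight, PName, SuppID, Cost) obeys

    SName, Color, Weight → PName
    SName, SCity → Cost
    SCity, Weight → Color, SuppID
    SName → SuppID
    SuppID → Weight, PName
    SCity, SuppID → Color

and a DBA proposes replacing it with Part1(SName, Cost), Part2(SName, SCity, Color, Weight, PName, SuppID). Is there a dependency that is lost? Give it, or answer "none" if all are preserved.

Check SName, SCity → Cost: no single fragment contains all of {SName, SCity, Cost}, and the restricted closure of {SName, SCity} across the fragments never reaches {Cost}.
SName, Color, Weight → PName is preserved.
SCity, Weight → Color, SuppID is preserved.
SName → SuppID is preserved.
SuppID → Weight, PName is preserved.
SCity, SuppID → Color is preserved.

SName, SCity → Cost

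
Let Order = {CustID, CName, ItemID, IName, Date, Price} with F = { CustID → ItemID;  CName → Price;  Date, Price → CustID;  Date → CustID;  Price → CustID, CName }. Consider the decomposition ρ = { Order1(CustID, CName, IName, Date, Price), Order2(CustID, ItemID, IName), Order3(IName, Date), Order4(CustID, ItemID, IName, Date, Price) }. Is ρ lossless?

Yes

Chase test. Columns are CustID, CName, ItemID, IName, Date, Price; row i has aⱼ where attribute j ∈ Orderi, else bᵢⱼ.
Initial tableau (one row per fragment):
  row 1: a1 a2 b13 a4 a5 a6
  row 2: a1 b22 a3 a4 b25 b26
  row 3: b31 b32 b33 a4 a5 b36
  row 4: a1 b42 a3 a4 a5 a6
Rows 1 and 2 agree on CustID; apply CustID→ItemID and equate their ItemID entries.
Rows 1 and 3 agree on Date; apply Date→CustID and equate their CustID entries.
Rows 1 and 4 agree on Price; apply Price→CustID, CName and equate their CustID, CName entries.
Rows 1 and 3 agree on CustID; apply CustID→ItemID and equate their ItemID entries.
Row 1 is now all distinguished symbols — the join is lossless.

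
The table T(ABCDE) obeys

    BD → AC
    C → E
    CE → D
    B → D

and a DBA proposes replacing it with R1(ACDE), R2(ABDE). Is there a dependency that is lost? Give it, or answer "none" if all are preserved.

BD → AC

Check BD → AC: no single fragment contains all of {ABCD}, and the restricted closure of {BD} across the fragments never reaches {AC}.
C → E is preserved.
CE → D is preserved.
B → D is preserved.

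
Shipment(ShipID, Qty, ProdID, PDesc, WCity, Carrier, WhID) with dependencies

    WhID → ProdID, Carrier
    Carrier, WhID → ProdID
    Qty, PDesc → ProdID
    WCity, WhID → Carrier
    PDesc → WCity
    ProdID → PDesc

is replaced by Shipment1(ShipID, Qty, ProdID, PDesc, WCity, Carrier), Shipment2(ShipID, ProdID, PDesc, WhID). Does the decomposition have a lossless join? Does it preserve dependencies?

lossy and not dependency-preserving

Lossless test: (ShipID, ProdID, PDesc)⁺ = {ShipID, ProdID, PDesc, WCity}, which is a superkey of neither fragment — lossy.
Dependency preservation: the restricted closure of {WhID} across the fragments never reaches {ProdID, Carrier}, so WhID → ProdID, Carrier cannot be enforced without a join — not preserved.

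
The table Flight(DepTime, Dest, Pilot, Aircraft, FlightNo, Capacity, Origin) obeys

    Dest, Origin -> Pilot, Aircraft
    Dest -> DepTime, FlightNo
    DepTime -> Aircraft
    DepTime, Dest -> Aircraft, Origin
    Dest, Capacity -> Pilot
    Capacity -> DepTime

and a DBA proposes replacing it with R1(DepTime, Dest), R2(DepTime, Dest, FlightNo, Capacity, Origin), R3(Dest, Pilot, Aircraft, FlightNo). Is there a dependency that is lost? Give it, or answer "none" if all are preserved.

DepTime -> Aircraft

Check DepTime → Aircraft: no single fragment contains all of {DepTime, Aircraft}, and the restricted closure of {DepTime} across the fragments never reaches {Aircraft}.
Dest, Origin → Pilot, Aircraft is preserved.
Dest → DepTime, FlightNo is preserved.
DepTime, Dest → Aircraft, Origin is preserved.
Dest, Capacity → Pilot is preserved.
Capacity → DepTime is preserved.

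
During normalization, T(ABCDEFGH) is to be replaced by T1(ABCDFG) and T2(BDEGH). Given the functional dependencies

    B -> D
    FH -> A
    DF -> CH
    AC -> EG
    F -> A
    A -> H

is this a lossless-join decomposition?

Common attributes: T1 ∩ T2 = {BDG}.
No dependency enlarges {BDG}, so (BDG)⁺ = {BDG}.
The closure contains neither all of T1 = {ABCDFG} nor all of T2 = {BDEGH}, so the common attributes are not a superkey of either fragment. The join is lossy.

No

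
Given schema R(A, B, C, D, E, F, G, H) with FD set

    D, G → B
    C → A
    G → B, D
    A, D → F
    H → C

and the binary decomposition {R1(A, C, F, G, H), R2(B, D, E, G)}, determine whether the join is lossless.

No

Common attributes: R1 ∩ R2 = {G}.
Closure of {G}: G → B, D applies, adding B, D. So (G)⁺ = {B, D, G}.
The closure contains neither all of R1 = {A, C, F, G, H} nor all of R2 = {B, D, E, G}, so the common attributes are not a superkey of either fragment. The join is lossy.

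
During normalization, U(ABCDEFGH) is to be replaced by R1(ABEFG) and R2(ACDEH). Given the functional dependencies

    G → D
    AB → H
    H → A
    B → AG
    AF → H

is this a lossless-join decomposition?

Common attributes: R1 ∩ R2 = {AE}.
No dependency enlarges {AE}, so (AE)⁺ = {AE}.
The closure contains neither all of R1 = {ABEFG} nor all of R2 = {ACDEH}, so the common attributes are not a superkey of either fragment. The join is lossy.

No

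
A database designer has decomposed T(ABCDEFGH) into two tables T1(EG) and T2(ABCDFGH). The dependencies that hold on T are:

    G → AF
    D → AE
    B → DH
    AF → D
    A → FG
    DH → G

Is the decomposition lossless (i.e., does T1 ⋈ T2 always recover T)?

Yes

Common attributes: T1 ∩ T2 = {G}.
Closure of {G}: G → AF applies, adding AF; AF → D applies, adding D; D → AE applies, adding E. So (G)⁺ = {ADEFG}.
This closure contains every attribute of T1, so T1 ∩ T2 → T1. The join is lossless.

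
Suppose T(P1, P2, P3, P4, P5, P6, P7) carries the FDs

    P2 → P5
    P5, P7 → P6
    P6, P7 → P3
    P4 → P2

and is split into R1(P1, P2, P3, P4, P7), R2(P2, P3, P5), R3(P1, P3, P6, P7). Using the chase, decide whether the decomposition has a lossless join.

No

Chase test. Columns are P1, P2, P3, P4, P5, P6, P7; row i has aⱼ where attribute j ∈ Ri, else bᵢⱼ.
Initial tableau (one row per fragment):
  row 1: a1 a2 a3 a4 b15 b16 a7
  row 2: b21 a2 a3 b24 a5 b26 b27
  row 3: a1 b32 a3 b34 b35 a6 a7
Rows 1 and 2 agree on P2; apply P2→P5 and equate their P5 entries.
No row becomes fully distinguished — the join is lossy.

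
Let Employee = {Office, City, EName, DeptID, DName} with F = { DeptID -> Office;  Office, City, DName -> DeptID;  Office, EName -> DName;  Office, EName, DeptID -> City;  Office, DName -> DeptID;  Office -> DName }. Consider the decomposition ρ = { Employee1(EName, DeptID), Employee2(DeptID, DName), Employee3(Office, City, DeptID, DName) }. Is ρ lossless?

Chase test. Columns are Office, City, EName, DeptID, DName; row i has aⱼ where attribute j ∈ Employeei, else bᵢⱼ.
Initial tableau (one row per fragment):
  row 1: b11 b12 a3 a4 b15
  row 2: b21 b22 b23 a4 a5
  row 3: a1 a2 b33 a4 a5
Rows 1 and 2 agree on DeptID; apply DeptID→Office and equate their Office entries.
Rows 1 and 3 agree on DeptID; apply DeptID→Office and equate their Office entries.
Rows 1 and 2 agree on Office; apply Office→DName and equate their DName entries.
No row becomes fully distinguished — the join is lossy.

No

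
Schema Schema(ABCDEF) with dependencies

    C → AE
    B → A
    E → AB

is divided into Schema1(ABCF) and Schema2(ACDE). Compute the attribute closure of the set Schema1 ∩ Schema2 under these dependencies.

ABCE

Schema1 ∩ Schema2 = {AC}.
C → AE applies, adding E
E → AB applies, adding B
Closure: {ABCE}.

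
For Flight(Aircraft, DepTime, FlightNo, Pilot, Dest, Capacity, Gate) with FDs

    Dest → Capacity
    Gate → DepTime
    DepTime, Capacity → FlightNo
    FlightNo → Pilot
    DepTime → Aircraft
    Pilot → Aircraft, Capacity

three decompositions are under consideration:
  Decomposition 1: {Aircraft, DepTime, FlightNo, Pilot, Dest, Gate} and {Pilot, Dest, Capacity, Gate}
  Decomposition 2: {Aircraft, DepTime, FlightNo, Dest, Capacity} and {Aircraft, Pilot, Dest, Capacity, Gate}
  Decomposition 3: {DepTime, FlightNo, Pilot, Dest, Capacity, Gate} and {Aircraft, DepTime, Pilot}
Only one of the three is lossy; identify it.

Decomposition 2

Decomposition 1: common = {Pilot, Dest, Gate}, closure = {Aircraft, DepTime, FlightNo, Pilot, Dest, Capacity, Gate} → lossless.
Decomposition 2: common = {Aircraft, Dest, Capacity}, closure = {Aircraft, Dest, Capacity} → lossy.
Decomposition 3: common = {DepTime, Pilot}, closure = {Aircraft, DepTime, FlightNo, Pilot, Capacity} → lossless.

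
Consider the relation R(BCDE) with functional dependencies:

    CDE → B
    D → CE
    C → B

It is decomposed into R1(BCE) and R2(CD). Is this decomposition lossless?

Common attributes: R1 ∩ R2 = {C}.
Closure of {C}: C → B applies, adding B. So (C)⁺ = {BC}.
The closure contains neither all of R1 = {BCE} nor all of R2 = {CD}, so the common attributes are not a superkey of either fragment. The join is lossy.

No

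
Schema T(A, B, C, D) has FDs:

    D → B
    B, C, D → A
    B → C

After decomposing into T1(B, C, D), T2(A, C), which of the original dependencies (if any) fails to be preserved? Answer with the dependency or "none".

Check B, C, D → A: no single fragment contains all of {A, B, C, D}, and the restricted closure of {B, C, D} across the fragments never reaches {A}.
D → B is preserved.
B → C is preserved.

B, C, D → A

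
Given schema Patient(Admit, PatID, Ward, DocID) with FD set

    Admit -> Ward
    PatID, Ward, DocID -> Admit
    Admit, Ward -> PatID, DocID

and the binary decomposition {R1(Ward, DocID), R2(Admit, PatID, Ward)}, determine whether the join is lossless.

No

Common attributes: R1 ∩ R2 = {Ward}.
No dependency enlarges {Ward}, so (Ward)⁺ = {Ward}.
The closure contains neither all of R1 = {Ward, DocID} nor all of R2 = {Admit, PatID, Ward}, so the common attributes are not a superkey of either fragment. The join is lossy.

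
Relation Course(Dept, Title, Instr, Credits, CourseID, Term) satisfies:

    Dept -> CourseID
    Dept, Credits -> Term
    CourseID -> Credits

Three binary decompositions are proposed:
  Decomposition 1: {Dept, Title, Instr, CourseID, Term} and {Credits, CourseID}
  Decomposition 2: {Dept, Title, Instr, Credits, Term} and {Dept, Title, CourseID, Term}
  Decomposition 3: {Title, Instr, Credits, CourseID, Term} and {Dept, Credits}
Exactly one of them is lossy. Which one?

Decomposition 3

Decomposition 1: common = {CourseID}, closure = {Credits, CourseID} → lossless.
Decomposition 2: common = {Dept, Title, Term}, closure = {Dept, Title, Credits, CourseID, Term} → lossless.
Decomposition 3: common = {Credits}, closure = {Credits} → lossy.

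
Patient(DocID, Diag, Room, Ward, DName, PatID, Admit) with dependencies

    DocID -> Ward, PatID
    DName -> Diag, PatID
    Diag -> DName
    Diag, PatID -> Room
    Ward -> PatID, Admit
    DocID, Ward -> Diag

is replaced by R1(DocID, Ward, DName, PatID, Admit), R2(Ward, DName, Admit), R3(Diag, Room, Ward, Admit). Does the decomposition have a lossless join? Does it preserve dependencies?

lossy and not dependency-preserving

Lossless test (chase): Rows 1 and 2 agree on DName; apply DName→Diag, PatID and equate their Diag, PatID entries. Rows 1 and 2 agree on Diag, PatID; apply Diag, PatID→Room and equate their Room entries. Rows 1 and 3 agree on Ward; apply Ward→PatID, Admit and equate their PatID, Admit entries. No row becomes fully distinguished — the join is lossy.
Dependency preservation: the restricted closure of {DName} across the fragments never reaches {Diag, PatID}, so DName → Diag, PatID cannot be enforced without a join — not preserved.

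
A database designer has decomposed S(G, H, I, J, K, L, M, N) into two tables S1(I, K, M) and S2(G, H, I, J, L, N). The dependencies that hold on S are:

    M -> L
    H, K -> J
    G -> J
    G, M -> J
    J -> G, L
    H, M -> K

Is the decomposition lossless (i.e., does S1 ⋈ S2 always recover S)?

No

Common attributes: S1 ∩ S2 = {I}.
No dependency enlarges {I}, so (I)⁺ = {I}.
The closure contains neither all of S1 = {I, K, M} nor all of S2 = {G, H, I, J, L, N}, so the common attributes are not a superkey of either fragment. The join is lossy.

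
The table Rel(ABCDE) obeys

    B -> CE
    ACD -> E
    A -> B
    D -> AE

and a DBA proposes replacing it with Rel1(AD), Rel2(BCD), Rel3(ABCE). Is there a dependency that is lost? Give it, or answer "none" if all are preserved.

none

B → CE lies within Rel3.
ACD → E: restricted closure across fragments reaches E.
A → B lies within Rel3.
D → AE: restricted closure across fragments reaches AE.
Every dependency is enforceable on the fragments, so the decomposition is dependency-preserving.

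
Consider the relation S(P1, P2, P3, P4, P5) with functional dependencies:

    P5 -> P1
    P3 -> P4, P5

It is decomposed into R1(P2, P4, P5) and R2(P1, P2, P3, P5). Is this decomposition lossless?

No

Common attributes: R1 ∩ R2 = {P2, P5}.
Closure of {P2, P5}: P5 → P1 applies, adding P1. So (P2, P5)⁺ = {P1, P2, P5}.
The closure contains neither all of R1 = {P2, P4, P5} nor all of R2 = {P1, P2, P3, P5}, so the common attributes are not a superkey of either fragment. The join is lossy.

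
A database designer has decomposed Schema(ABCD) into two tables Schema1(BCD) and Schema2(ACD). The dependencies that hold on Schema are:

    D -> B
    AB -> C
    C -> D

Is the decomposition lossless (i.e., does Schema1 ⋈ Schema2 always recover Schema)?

Common attributes: Schema1 ∩ Schema2 = {CD}.
Closure of {CD}: D → B applies, adding B. So (CD)⁺ = {BCD}.
This closure contains every attribute of Schema1, so Schema1 ∩ Schema2 → Schema1. The join is lossless.

Yes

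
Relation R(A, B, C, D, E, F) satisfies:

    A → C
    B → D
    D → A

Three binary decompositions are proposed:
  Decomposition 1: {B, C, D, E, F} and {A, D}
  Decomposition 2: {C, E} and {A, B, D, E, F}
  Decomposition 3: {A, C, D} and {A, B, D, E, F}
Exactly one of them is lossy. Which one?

Decomposition 1: common = {D}, closure = {A, C, D} → lossless.
Decomposition 2: common = {E}, closure = {E} → lossy.
Decomposition 3: common = {A, D}, closure = {A, C, D} → lossless.

Decomposition 2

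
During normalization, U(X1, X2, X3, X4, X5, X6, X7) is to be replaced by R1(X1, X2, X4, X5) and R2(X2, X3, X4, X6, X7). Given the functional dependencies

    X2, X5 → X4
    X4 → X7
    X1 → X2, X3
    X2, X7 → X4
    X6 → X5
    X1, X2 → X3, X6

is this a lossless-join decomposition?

No

Common attributes: R1 ∩ R2 = {X2, X4}.
Closure of {X2, X4}: X4 → X7 applies, adding X7. So (X2, X4)⁺ = {X2, X4, X7}.
The closure contains neither all of R1 = {X1, X2, X4, X5} nor all of R2 = {X2, X3, X4, X6, X7}, so the common attributes are not a superkey of either fragment. The join is lossy.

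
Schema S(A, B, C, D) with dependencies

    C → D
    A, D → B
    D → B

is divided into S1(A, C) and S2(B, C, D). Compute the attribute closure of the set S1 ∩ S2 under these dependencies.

S1 ∩ S2 = {C}.
C → D applies, adding D
D → B applies, adding B
Closure: {B, C, D}.

B, C, D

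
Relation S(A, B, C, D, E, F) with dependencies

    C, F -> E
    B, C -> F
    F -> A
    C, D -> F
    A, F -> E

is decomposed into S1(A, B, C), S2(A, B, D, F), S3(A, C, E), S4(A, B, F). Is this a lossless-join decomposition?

Chase test. Columns are A, B, C, D, E, F; row i has aⱼ where attribute j ∈ Si, else bᵢⱼ.
Initial tableau (one row per fragment):
  row 1: a1 a2 a3 b14 b15 b16
  row 2: a1 a2 b23 a4 b25 a6
  row 3: a1 b32 a3 b34 a5 b36
  row 4: a1 a2 b43 b44 b45 a6
Rows 2 and 4 agree on A, F; apply A, F→E and equate their E entries.
No row becomes fully distinguished — the join is lossy.

No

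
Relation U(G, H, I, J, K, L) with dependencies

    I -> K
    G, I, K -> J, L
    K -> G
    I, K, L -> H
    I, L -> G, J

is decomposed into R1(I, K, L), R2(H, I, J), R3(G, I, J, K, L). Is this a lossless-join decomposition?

Chase test. Columns are G, H, I, J, K, L; row i has aⱼ where attribute j ∈ Ri, else bᵢⱼ.
Initial tableau (one row per fragment):
  row 1: b11 b12 a3 b14 a5 a6
  row 2: b21 a2 a3 a4 b25 b26
  row 3: a1 b32 a3 a4 a5 a6
Rows 1 and 2 agree on I; apply I→K and equate their K entries.
Rows 1 and 2 agree on K; apply K→G and equate their G entries.
Rows 1 and 3 agree on K; apply K→G and equate their G entries.
Rows 1 and 3 agree on I, K, L; apply I, K, L→H and equate their H entries.
Rows 1 and 3 agree on I, L; apply I, L→G, J and equate their G, J entries.
Rows 1 and 2 agree on G, I, K; apply G, I, K→J, L and equate their J, L entries.
Rows 1 and 2 agree on I, K, L; apply I, K, L→H and equate their H entries.
Row 1 is now all distinguished symbols — the join is lossless.

Yes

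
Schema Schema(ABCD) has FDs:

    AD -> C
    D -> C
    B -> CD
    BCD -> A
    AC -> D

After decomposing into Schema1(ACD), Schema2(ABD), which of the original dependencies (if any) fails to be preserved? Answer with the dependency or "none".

AD → C lies within Schema1.
D → C lies within Schema1.
B → CD: restricted closure across fragments reaches CD.
BCD → A: restricted closure across fragments reaches A.
AC → D lies within Schema1.
Every dependency is enforceable on the fragments, so the decomposition is dependency-preserving.

none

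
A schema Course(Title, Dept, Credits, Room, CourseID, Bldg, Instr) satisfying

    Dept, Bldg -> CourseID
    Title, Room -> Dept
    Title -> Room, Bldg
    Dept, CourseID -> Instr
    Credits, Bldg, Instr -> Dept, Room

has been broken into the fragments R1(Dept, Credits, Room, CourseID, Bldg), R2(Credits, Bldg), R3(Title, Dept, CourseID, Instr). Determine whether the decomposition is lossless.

Chase test. Columns are Title, Dept, Credits, Room, CourseID, Bldg, Instr; row i has aⱼ where attribute j ∈ Ri, else bᵢⱼ.
Initial tableau (one row per fragment):
  row 1: b11 a2 a3 a4 a5 a6 b17
  row 2: b21 b22 a3 b24 b25 a6 b27
  row 3: a1 a2 b33 b34 a5 b36 a7
Rows 1 and 3 agree on Dept, CourseID; apply Dept, CourseID→Instr and equate their Instr entries.
No row becomes fully distinguished — the join is lossy.

No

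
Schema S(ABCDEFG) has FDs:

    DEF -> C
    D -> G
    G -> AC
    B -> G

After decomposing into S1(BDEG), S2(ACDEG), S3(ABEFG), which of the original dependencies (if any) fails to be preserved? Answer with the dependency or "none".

DEF → C: restricted closure across fragments reaches C.
D → G lies within S1.
G → AC lies within S2.
B → G lies within S1.
Every dependency is enforceable on the fragments, so the decomposition is dependency-preserving.

none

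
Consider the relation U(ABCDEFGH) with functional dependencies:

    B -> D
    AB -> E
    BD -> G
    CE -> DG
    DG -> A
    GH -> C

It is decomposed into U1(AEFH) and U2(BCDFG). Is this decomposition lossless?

Common attributes: U1 ∩ U2 = {F}.
No dependency enlarges {F}, so (F)⁺ = {F}.
The closure contains neither all of U1 = {AEFH} nor all of U2 = {BCDFG}, so the common attributes are not a superkey of either fragment. The join is lossy.

No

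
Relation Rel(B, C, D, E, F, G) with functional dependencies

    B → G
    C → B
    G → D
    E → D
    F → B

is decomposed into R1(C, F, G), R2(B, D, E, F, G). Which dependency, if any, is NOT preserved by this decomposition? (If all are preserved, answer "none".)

C → B

Check C → B: no single fragment contains all of {B, C}, and the restricted closure of {C} across the fragments never reaches {B}.
B → G is preserved.
G → D is preserved.
E → D is preserved.
F → B is preserved.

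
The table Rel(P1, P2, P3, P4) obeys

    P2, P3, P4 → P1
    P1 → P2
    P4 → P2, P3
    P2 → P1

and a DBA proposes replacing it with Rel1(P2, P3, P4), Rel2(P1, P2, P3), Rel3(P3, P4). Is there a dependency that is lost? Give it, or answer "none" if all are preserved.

none

P2, P3, P4 → P1: restricted closure across fragments reaches P1.
P1 → P2 lies within Rel2.
P4 → P2, P3 lies within Rel1.
P2 → P1 lies within Rel2.
Every dependency is enforceable on the fragments, so the decomposition is dependency-preserving.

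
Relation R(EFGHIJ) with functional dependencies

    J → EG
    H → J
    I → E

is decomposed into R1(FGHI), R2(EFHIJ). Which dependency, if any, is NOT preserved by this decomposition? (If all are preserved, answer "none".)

Check J → EG: no single fragment contains all of {EGJ}, and the restricted closure of {J} across the fragments never reaches {EG}.
H → J is preserved.
I → E is preserved.

J → EG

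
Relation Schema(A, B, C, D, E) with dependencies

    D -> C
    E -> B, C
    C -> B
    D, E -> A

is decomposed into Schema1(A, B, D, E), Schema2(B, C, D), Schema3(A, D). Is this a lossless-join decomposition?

Yes

Chase test. Columns are A, B, C, D, E; row i has aⱼ where attribute j ∈ Schemai, else bᵢⱼ.
Initial tableau (one row per fragment):
  row 1: a1 a2 b13 a4 a5
  row 2: b21 a2 a3 a4 b25
  row 3: a1 b32 b33 a4 b35
Rows 1 and 2 agree on D; apply D→C and equate their C entries.
Rows 1 and 3 agree on D; apply D→C and equate their C entries.
Rows 1 and 3 agree on C; apply C→B and equate their B entries.
Row 1 is now all distinguished symbols — the join is lossless.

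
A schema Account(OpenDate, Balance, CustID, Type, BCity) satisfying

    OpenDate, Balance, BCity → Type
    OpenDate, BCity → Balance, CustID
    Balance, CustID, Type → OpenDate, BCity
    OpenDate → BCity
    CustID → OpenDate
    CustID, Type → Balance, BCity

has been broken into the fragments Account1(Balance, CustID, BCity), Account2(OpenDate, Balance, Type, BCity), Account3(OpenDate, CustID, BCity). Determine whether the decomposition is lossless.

Chase test. Columns are OpenDate, Balance, CustID, Type, BCity; row i has aⱼ where attribute j ∈ Accounti, else bᵢⱼ.
Initial tableau (one row per fragment):
  row 1: b11 a2 a3 b14 a5
  row 2: a1 a2 b23 a4 a5
  row 3: a1 b32 a3 b34 a5
Rows 2 and 3 agree on OpenDate, BCity; apply OpenDate, BCity→Balance, CustID and equate their Balance, CustID entries.
Rows 1 and 2 agree on CustID; apply CustID→OpenDate and equate their OpenDate entries.
Rows 1 and 2 agree on OpenDate, Balance, BCity; apply OpenDate, Balance, BCity→Type and equate their Type entries.
Rows 1 and 3 agree on OpenDate, Balance, BCity; apply OpenDate, Balance, BCity→Type and equate their Type entries.
Row 1 is now all distinguished symbols — the join is lossless.

Yes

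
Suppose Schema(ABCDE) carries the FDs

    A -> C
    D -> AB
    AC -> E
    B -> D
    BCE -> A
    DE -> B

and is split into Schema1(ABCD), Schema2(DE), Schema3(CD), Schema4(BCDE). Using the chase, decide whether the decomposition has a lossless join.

Yes

Chase test. Columns are ABCDE; row i has aⱼ where attribute j ∈ Schemai, else bᵢⱼ.
Initial tableau (one row per fragment):
  row 1: a1 a2 a3 a4 b15
  row 2: b21 b22 b23 a4 a5
  row 3: b31 b32 a3 a4 b35
  row 4: b41 a2 a3 a4 a5
Rows 1 and 2 agree on D; apply D→AB and equate their AB entries.
Rows 1 and 3 agree on D; apply D→AB and equate their AB entries.
Rows 1 and 4 agree on D; apply D→AB and equate their AB entries.
Rows 1 and 3 agree on AC; apply AC→E and equate their E entries.
Rows 1 and 4 agree on AC; apply AC→E and equate their E entries.
Rows 1 and 2 agree on A; apply A→C and equate their C entries.
Row 1 is now all distinguished symbols — the join is lossless.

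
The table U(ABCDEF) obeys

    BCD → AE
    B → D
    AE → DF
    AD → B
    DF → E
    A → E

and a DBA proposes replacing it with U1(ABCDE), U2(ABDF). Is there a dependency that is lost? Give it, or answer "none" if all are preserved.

Check DF → E: no single fragment contains all of {DEF}, and the restricted closure of {DF} across the fragments never reaches {E}.
BCD → AE is preserved.
B → D is preserved.
AE → DF is preserved.
AD → B is preserved.
A → E is preserved.

DF → E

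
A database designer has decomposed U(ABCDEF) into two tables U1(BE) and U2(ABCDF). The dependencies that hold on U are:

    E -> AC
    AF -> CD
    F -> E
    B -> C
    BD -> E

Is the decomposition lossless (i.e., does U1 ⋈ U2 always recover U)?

No

Common attributes: U1 ∩ U2 = {B}.
Closure of {B}: B → C applies, adding C. So (B)⁺ = {BC}.
The closure contains neither all of U1 = {BE} nor all of U2 = {ABCDF}, so the common attributes are not a superkey of either fragment. The join is lossy.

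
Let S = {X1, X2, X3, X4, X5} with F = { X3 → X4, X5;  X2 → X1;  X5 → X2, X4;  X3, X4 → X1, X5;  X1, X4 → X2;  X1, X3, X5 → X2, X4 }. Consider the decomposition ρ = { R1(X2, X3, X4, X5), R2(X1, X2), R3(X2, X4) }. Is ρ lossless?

Chase test. Columns are X1, X2, X3, X4, X5; row i has aⱼ where attribute j ∈ Ri, else bᵢⱼ.
Initial tableau (one row per fragment):
  row 1: b11 a2 a3 a4 a5
  row 2: a1 a2 b23 b24 b25
  row 3: b31 a2 b33 a4 b35
Rows 1 and 2 agree on X2; apply X2→X1 and equate their X1 entries.
Rows 1 and 3 agree on X2; apply X2→X1 and equate their X1 entries.
Row 1 is now all distinguished symbols — the join is lossless.

Yes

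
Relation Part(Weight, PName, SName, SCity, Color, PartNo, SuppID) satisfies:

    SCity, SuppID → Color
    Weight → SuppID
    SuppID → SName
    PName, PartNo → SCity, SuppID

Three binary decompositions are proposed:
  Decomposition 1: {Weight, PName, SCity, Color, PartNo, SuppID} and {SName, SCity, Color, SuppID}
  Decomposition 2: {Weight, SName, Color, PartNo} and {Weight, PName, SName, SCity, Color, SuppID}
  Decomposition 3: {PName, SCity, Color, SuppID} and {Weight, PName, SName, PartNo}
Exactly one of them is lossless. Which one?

Decomposition 1: common = {SCity, Color, SuppID}, closure = {SName, SCity, Color, SuppID} → lossless.
Decomposition 2: common = {Weight, SName, Color}, closure = {Weight, SName, Color, SuppID} → lossy.
Decomposition 3: common = {PName}, closure = {PName} → lossy.

Decomposition 1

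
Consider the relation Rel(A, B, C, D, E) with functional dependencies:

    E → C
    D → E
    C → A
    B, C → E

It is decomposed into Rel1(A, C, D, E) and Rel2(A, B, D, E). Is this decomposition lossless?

Common attributes: Rel1 ∩ Rel2 = {A, D, E}.
Closure of {A, D, E}: E → C applies, adding C. So (A, D, E)⁺ = {A, C, D, E}.
This closure contains every attribute of Rel1, so Rel1 ∩ Rel2 → Rel1. The join is lossless.

Yes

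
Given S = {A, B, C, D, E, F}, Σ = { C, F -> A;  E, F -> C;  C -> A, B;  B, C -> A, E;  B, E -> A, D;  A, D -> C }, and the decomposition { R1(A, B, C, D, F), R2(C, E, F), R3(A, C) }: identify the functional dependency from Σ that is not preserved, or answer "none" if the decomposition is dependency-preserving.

B, E -> A, D

Check B, E → A, D: no single fragment contains all of {A, B, D, E}, and the restricted closure of {B, E} across the fragments never reaches {A, D}.
C, F → A is preserved.
E, F → C is preserved.
C → A, B is preserved.
B, C → A, E is preserved.
A, D → C is preserved.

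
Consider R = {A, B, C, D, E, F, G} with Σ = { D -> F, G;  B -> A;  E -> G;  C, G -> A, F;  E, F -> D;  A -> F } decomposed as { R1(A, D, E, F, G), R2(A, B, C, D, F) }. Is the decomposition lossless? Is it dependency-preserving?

Lossless test: (A, D, F)⁺ = {A, D, F, G}, which is a superkey of neither fragment — lossy.
Dependency preservation: the restricted closure of {C, G} across the fragments never reaches {A, F}, so C, G → A, F cannot be enforced without a join — not preserved.

lossy and not dependency-preserving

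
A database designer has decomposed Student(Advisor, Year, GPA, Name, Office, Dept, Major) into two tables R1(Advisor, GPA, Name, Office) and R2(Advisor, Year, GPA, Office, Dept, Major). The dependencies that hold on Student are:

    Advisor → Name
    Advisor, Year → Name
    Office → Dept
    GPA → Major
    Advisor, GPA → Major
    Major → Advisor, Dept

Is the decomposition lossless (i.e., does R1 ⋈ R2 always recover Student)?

Common attributes: R1 ∩ R2 = {Advisor, GPA, Office}.
Closure of {Advisor, GPA, Office}: Advisor → Name applies, adding Name; Office → Dept applies, adding Dept; GPA → Major applies, adding Major. So (Advisor, GPA, Office)⁺ = {Advisor, GPA, Name, Office, Dept, Major}.
This closure contains every attribute of R1, so R1 ∩ R2 → R1. The join is lossless.

Yes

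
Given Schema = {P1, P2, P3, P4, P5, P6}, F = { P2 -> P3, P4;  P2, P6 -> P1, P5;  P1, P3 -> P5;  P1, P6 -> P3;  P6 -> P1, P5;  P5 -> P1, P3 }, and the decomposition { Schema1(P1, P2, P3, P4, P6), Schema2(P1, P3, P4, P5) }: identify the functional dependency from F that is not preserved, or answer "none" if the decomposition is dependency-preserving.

P2 → P3, P4 lies within Schema1.
P2, P6 → P1, P5: restricted closure across fragments reaches P1, P5.
P1, P3 → P5 lies within Schema2.
P1, P6 → P3 lies within Schema1.
P6 → P1, P5: restricted closure across fragments reaches P1, P5.
P5 → P1, P3 lies within Schema2.
Every dependency is enforceable on the fragments, so the decomposition is dependency-preserving.

none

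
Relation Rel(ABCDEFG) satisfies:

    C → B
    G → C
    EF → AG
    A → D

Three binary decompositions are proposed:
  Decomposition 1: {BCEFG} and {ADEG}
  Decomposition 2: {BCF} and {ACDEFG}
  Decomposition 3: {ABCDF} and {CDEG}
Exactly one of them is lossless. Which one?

Decomposition 2

Decomposition 1: common = {EG}, closure = {BCEG} → lossy.
Decomposition 2: common = {CF}, closure = {BCF} → lossless.
Decomposition 3: common = {CD}, closure = {BCD} → lossy.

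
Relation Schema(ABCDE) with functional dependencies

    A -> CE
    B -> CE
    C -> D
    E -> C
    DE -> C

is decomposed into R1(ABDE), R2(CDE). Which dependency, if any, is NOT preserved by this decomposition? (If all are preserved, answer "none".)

none

A → CE: restricted closure across fragments reaches CE.
B → CE: restricted closure across fragments reaches CE.
C → D lies within R2.
E → C lies within R2.
DE → C lies within R2.
Every dependency is enforceable on the fragments, so the decomposition is dependency-preserving.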